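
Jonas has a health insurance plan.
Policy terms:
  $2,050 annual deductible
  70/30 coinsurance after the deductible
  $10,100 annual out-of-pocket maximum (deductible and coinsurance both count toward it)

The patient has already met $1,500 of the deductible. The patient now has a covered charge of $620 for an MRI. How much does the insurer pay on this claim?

$1,500 of the $2,050 deductible is already met, leaving $550.
The remaining $70 (= $620 − $550) moves to coinsurance.
30% of $70 = $21 falls to the patient.
That puts the patient's cost at $550 + $21 = $571 before any cap.
Cumulative spending $1,500 + $571 = $2,071 stays under the $10,100 maximum.
The plan picks up $620 − $571 = $49.

$49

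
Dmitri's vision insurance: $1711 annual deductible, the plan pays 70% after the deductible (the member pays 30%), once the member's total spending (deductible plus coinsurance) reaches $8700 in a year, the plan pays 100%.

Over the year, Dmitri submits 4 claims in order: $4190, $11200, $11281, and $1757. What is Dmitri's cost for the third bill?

#1 ($4190): $1711 to deductible, leaving $2479; member's 30% is $743.70. Member pays $2454.70; OOP now $2454.70.
#2 ($11200): deductible already satisfied, so member's share is 30% × $11200 = $3360. Member owes $3360 (running OOP $5814.70).
#3 ($11281): 30% coinsurance on $11281 = $3384.30. Adding that to $5814.70 gives $9199, past the $8700 cap; member pays only $8700 − $5814.70 = $2885.30.

$2885.30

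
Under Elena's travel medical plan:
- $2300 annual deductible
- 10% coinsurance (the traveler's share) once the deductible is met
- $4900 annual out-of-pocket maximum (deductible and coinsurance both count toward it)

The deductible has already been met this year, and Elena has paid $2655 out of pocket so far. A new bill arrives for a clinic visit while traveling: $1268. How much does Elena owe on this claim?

The deductible is already satisfied, so the full bill goes to coinsurance.
10% of $1268 = $126.80 falls to the traveler.
Cumulative spending $2655 + $126.80 = $2781.80 stays under the $4900 maximum.

$126.80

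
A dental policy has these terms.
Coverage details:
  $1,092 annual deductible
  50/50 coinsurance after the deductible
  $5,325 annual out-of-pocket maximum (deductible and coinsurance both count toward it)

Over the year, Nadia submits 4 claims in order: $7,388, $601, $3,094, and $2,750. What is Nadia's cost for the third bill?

$784.50

#1 ($7,388): $1,092 finishes the deductible; $6,296 goes to coinsurance; coinsurance $6,296 × 50% = $3,148. Patient owes $4,240 (running OOP $4,240).
#2 ($601): 50% coinsurance on $601 = $300.50. Patient pays $300.50; OOP now $4,540.50.
#3 ($3,094): 50% coinsurance on $3,094 = $1,547. Adding that to $4,540.50 gives $6,087.50, past the $5,325 cap; patient pays only $5,325 − $4,540.50 = $784.50.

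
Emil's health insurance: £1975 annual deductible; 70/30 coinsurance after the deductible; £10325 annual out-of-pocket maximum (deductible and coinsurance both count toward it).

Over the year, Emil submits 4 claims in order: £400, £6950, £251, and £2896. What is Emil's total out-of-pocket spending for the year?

£4531.60

Claim 1 (£400): entire amount goes to the deductible. Cost to patient: £400. OOP to date £400.
Claim 2 (£6950): £1575 to deductible, leaving £5375; coinsurance £5375 × 30% = £1612.50. Cost to patient: £3187.50. OOP to date £3587.50.
Claim 3 (£251): 30% coinsurance on £251 = £75.30. Cost to patient: £75.30. OOP to date £3662.80.
Claim 4 (£2896): 30% coinsurance on £2896 = £868.80. Patient owes £868.80 (running OOP £4531.60).
Total paid by the patient: £400 + £3187.50 + £75.30 + £868.80 = £4531.60.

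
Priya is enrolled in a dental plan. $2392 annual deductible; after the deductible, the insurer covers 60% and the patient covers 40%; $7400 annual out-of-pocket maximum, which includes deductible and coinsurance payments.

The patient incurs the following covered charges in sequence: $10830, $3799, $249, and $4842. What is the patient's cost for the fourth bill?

Claim 1 — $10830: $2392 to deductible, leaving $8438; 40% of $8438 = $3375.20. Patient pays $5767.20; OOP now $5767.20.
Claim 2 — $3799: deductible met; 40% of $3799 = $1519.60. Patient owes $1519.60 (running OOP $7286.80).
Claim 3 — $249: 40% coinsurance on $249 = $99.60. Patient owes $99.60 (running OOP $7386.40).
Claim 4 — $4842: deductible already satisfied, so patient's share is 40% × $4842 = $1936.80. Adding that to $7386.40 gives $9323.20, past the $7400 cap; patient pays only $7400 − $7386.40 = $13.60.

$13.60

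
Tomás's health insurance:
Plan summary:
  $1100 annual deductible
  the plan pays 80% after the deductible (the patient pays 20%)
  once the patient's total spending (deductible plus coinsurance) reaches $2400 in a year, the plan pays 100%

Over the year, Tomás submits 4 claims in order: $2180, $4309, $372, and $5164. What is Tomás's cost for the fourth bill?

$147.80

#1 ($2180): $1100 finishes the deductible; $1080 goes to coinsurance; coinsurance $1080 × 20% = $216. Cost to patient: $1316. OOP to date $1316.
#2 ($4309): deductible met; 20% of $4309 = $861.80. Patient pays $861.80; OOP now $2177.80.
#3 ($372): 20% coinsurance on $372 = $74.40. Patient owes $74.40 (running OOP $2252.20).
#4 ($5164): 20% coinsurance on $5164 = $1032.80. That would push OOP to $3285, over the $2400 cap, so patient pays $2400 − $2252.20 = $147.80.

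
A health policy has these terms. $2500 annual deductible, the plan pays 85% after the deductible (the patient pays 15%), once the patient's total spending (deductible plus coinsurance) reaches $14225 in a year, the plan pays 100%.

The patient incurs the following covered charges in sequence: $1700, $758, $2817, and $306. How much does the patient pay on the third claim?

$458.25

Claim 1 — $1700: all of it applies to the deductible. Patient pays $1700; OOP now $1700.
Claim 2 — $758: all of it applies to the deductible. Patient pays $758; OOP now $2458.
Claim 3 — $2817: $42 finishes the deductible; $2775 goes to coinsurance; patient's 15% is $416.25. Cost to patient: $458.25. OOP to date $2916.25.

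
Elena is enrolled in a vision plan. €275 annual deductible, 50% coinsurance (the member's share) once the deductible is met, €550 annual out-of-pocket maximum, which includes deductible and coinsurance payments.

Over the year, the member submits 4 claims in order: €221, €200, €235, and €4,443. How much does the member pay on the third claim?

Claim 1 (€221): fully absorbed by the deductible. Cost to member: €221. OOP to date €221.
Claim 2 (€200): €54 to deductible, leaving €146; coinsurance €146 × 50% = €73. Member owes €127 (running OOP €348).
Claim 3 (€235): 50% coinsurance on €235 = €117.50. Member pays €117.50; OOP now €465.50.

€117.50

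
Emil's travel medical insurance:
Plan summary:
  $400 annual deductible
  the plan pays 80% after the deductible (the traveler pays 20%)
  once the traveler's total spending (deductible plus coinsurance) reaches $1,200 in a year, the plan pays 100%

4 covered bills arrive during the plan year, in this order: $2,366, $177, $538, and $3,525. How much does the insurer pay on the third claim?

$430.40

Claim 1 — $2,366: $400 finishes the deductible; $1,966 goes to coinsurance; traveler's 20% is $393.20. Traveler pays $793.20; OOP now $793.20. Plan pays $2,366 − $793.20 = $1,572.80.
Claim 2 — $177: deductible met; 20% of $177 = $35.40. Traveler pays $35.40; OOP now $828.60. Plan pays $177 − $35.40 = $141.60.
Claim 3 — $538: deductible met; 20% of $538 = $107.60. Cost to traveler: $107.60. OOP to date $936.20. Plan pays $538 − $107.60 = $430.40.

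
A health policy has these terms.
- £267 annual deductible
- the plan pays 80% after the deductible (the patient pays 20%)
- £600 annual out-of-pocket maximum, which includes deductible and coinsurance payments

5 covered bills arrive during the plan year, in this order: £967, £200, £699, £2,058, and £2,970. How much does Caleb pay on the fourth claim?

£13.20

#1 (£967): £267 to deductible, leaving £700; patient's 20% is £140. Patient owes £407 (running OOP £407).
#2 (£200): deductible already satisfied, so patient's share is 20% × £200 = £40. Cost to patient: £40. OOP to date £447.
#3 (£699): 20% coinsurance on £699 = £139.80. Cost to patient: £139.80. OOP to date £586.80.
#4 (£2,058): deductible met; 20% of £2,058 = £411.60. OOP would hit £998.40 > £600, so the cap limits the patient to £600 − £586.80 = £13.20.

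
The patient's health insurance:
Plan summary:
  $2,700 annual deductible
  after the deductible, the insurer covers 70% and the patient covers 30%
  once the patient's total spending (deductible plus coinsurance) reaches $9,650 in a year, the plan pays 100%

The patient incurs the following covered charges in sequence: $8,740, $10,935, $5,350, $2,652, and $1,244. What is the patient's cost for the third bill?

$1,605

#1 ($8,740): $2,700 to deductible, leaving $6,040; patient's 30% is $1,812. Patient owes $4,512 (running OOP $4,512).
#2 ($10,935): deductible met; 30% of $10,935 = $3,280.50. Cost to patient: $3,280.50. OOP to date $7,792.50.
#3 ($5,350): deductible met; 30% of $5,350 = $1,605. Patient owes $1,605 (running OOP $9,397.50).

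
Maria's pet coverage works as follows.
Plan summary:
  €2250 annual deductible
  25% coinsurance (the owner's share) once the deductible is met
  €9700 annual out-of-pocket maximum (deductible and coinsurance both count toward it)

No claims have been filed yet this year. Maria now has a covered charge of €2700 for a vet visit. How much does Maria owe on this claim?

Nothing has been paid toward the €2250 deductible, so the first €2250 of this charge is applied there.
That leaves €2700 − €2250 = €450 for coinsurance.
Owner's 25% share of €450 is €112.50.
That puts the owner's cost at €2250 + €112.50 = €2362.50 before any cap.
Year-to-date out-of-pocket becomes €0 + €2362.50 = €2362.50, still under the €9700 maximum, so no cap applies.

€2362.50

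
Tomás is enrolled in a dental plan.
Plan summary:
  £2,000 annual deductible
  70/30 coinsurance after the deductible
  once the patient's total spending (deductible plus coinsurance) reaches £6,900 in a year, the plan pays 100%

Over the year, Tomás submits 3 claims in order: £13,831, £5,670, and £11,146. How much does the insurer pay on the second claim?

£4,319.30

Claim 1 — £13,831: £2,000 to deductible, leaving £11,831; coinsurance £11,831 × 30% = £3,549.30. Patient owes £5,549.30 (running OOP £5,549.30). Plan pays £13,831 − £5,549.30 = £8,281.70.
Claim 2 — £5,670: deductible met; 30% of £5,670 = £1,701. That would push OOP to £7,250.30, over the £6,900 cap, so patient pays £6,900 − £5,549.30 = £1,350.70. Plan pays £5,670 − £1,350.70 = £4,319.30.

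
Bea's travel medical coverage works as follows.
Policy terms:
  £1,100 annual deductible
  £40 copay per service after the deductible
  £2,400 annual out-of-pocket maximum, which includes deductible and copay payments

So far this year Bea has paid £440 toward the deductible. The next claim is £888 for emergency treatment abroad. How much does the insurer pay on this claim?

Deductible still to meet: £1,100 − £440 = £660.
That leaves £888 − £660 = £228 for the copay.
Copay on this service: £40.
So the traveler owes £660 + £40 = £700 before any cap.
Cumulative spending £440 + £700 = £1,140 stays under the £2,400 maximum.
The plan picks up £888 − £700 = £188.

£188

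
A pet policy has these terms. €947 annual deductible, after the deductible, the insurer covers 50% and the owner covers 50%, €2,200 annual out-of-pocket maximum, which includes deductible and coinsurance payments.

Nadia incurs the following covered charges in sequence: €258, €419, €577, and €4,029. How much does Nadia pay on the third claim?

Claim 1 (€258): all of it applies to the deductible. Cost to owner: €258. OOP to date €258.
Claim 2 (€419): all of it applies to the deductible. Owner owes €419 (running OOP €677).
Claim 3 (€577): deductible takes €270, €307 remains; 50% of €307 = €153.50. Cost to owner: €423.50. OOP to date €1,100.50.

€423.50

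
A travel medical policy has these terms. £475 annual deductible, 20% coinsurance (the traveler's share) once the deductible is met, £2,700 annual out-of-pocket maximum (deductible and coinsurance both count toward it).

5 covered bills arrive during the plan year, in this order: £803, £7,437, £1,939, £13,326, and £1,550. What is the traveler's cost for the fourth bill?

£284.20

Claim 1 (£803): £475 to deductible, leaving £328; coinsurance £328 × 20% = £65.60. Cost to traveler: £540.60. OOP to date £540.60.
Claim 2 (£7,437): 20% coinsurance on £7,437 = £1,487.40. Traveler owes £1,487.40 (running OOP £2,028).
Claim 3 (£1,939): deductible already satisfied, so traveler's share is 20% × £1,939 = £387.80. Traveler pays £387.80; OOP now £2,415.80.
Claim 4 (£13,326): deductible met; 20% of £13,326 = £2,665.20. OOP would hit £5,081 > £2,700, so the cap limits the traveler to £2,700 − £2,415.80 = £284.20.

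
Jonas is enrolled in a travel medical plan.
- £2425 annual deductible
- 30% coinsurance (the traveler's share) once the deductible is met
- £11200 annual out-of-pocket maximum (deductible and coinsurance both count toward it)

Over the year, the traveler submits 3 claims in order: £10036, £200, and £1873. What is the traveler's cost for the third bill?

£561.90

#1 (£10036): £2425 to deductible, leaving £7611; traveler's 30% is £2283.30. Traveler owes £4708.30 (running OOP £4708.30).
#2 (£200): 30% coinsurance on £200 = £60. Traveler owes £60 (running OOP £4768.30).
#3 (£1873): 30% coinsurance on £1873 = £561.90. Traveler owes £561.90 (running OOP £5330.20).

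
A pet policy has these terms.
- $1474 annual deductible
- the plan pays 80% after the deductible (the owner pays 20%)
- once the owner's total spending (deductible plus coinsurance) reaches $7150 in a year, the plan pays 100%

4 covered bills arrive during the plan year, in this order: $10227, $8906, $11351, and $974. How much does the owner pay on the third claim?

Bill 1, $10227: deductible takes $1474, $8753 remains; owner's 20% is $1750.60. Owner owes $3224.60 (running OOP $3224.60).
Bill 2, $8906: deductible already satisfied, so owner's share is 20% × $8906 = $1781.20. Owner pays $1781.20; OOP now $5005.80.
Bill 3, $11351: deductible already satisfied, so owner's share is 20% × $11351 = $2270.20. That would push OOP to $7276, over the $7150 cap, so owner pays $7150 − $5005.80 = $2144.20.

$2144.20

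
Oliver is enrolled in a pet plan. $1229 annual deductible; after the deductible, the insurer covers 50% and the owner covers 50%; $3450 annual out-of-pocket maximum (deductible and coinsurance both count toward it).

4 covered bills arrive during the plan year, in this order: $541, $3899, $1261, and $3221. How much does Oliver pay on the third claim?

#1 ($541): entire amount goes to the deductible. Owner owes $541 (running OOP $541).
#2 ($3899): $688 to deductible, leaving $3211; 50% of $3211 = $1605.50. Owner owes $2293.50 (running OOP $2834.50).
#3 ($1261): deductible met; 50% of $1261 = $630.50. Adding that to $2834.50 gives $3465, past the $3450 cap; owner pays only $3450 − $2834.50 = $615.50.

$615.50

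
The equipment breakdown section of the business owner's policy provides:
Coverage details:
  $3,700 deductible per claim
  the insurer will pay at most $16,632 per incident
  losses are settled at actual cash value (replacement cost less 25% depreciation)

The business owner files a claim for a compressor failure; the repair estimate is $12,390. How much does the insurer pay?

$5,592.50

Actual cash value after 25% depreciation: $12,390 × 75% = $9,292.50.
After the deductible, $9,292.50 − $3,700 = $5,592.50 remains.
$5,592.50 is within the $16,632 limit, so the insurer pays $5,592.50.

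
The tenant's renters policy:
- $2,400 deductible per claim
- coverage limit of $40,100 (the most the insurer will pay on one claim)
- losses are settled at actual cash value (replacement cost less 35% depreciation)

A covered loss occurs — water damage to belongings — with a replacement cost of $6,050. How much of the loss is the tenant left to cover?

$4,517.50

Actual cash value after 35% depreciation: $6,050 × 65% = $3,932.50.
Less the $2,400 deductible: $3,932.50 − $2,400 = $1,532.50.
That's under the $40,100 cap, so the insurer reimburses the full $1,532.50.
The tenant bears the rest of the original loss: $6,050 − $1,532.50 = $4,517.50.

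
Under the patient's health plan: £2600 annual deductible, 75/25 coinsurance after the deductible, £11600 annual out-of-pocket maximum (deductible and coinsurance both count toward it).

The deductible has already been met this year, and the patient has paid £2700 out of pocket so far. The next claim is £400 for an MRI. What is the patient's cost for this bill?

£100

The deductible is already satisfied, so the full bill goes to coinsurance.
Patient's 25% share of £400 is £100.
Total out-of-pocket so far would be £2700 + £100 = £2800, below the £11600 cap — no reduction.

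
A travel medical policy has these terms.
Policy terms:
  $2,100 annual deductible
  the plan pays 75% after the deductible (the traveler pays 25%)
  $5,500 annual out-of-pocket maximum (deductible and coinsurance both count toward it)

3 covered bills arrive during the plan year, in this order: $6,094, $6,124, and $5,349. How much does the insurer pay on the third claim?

$4,478.50

Claim 1 ($6,094): $2,100 finishes the deductible; $3,994 goes to coinsurance; 25% of $3,994 = $998.50. Traveler pays $3,098.50; OOP now $3,098.50. Insurer: $6,094 − $3,098.50 = $2,995.50.
Claim 2 ($6,124): deductible already satisfied, so traveler's share is 25% × $6,124 = $1,531. Traveler pays $1,531; OOP now $4,629.50. Plan pays $6,124 − $1,531 = $4,593.
Claim 3 ($5,349): 25% coinsurance on $5,349 = $1,337.25. Adding that to $4,629.50 gives $5,966.75, past the $5,500 cap; traveler pays only $5,500 − $4,629.50 = $870.50. Insurer: $5,349 − $870.50 = $4,478.50.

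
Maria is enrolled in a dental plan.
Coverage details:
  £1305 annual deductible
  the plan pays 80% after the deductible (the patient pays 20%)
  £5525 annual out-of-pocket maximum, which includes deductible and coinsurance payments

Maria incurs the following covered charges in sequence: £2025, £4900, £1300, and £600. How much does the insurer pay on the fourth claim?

Claim 1 (£2025): £1305 finishes the deductible; £720 goes to coinsurance; patient's 20% is £144. Cost to patient: £1449. OOP to date £1449. Plan pays £2025 − £1449 = £576.
Claim 2 (£4900): 20% coinsurance on £4900 = £980. Patient pays £980; OOP now £2429. Insurer: £4900 − £980 = £3920.
Claim 3 (£1300): 20% coinsurance on £1300 = £260. Patient pays £260; OOP now £2689. Plan pays £1300 − £260 = £1040.
Claim 4 (£600): deductible already satisfied, so patient's share is 20% × £600 = £120. Patient pays £120; OOP now £2809. Plan pays £600 − £120 = £480.

£480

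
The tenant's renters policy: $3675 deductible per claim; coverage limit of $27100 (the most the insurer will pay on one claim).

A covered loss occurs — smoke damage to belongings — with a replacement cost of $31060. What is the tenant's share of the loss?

After the deductible, $31060 − $3675 = $27385 remains.
The $27100 per-incident cap binds; insurer pays $27100.
Out of pocket: $31060 − $27100 = $3960.

$3960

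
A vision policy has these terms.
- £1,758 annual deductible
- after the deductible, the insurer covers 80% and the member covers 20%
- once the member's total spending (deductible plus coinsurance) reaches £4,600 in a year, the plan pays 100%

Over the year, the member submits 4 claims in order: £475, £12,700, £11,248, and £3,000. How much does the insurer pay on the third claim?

£10,689.40

#1 (£475): fully absorbed by the deductible. Cost to member: £475. OOP to date £475. Plan pays £475 − £475 = £0.
#2 (£12,700): £1,283 to deductible, leaving £11,417; 20% of £11,417 = £2,283.40. Cost to member: £3,566.40. OOP to date £4,041.40. Plan pays £12,700 − £3,566.40 = £9,133.60.
#3 (£11,248): deductible met; 20% of £11,248 = £2,249.60. Adding that to £4,041.40 gives £6,291, past the £4,600 cap; member pays only £4,600 − £4,041.40 = £558.60. Insurer: £11,248 − £558.60 = £10,689.40.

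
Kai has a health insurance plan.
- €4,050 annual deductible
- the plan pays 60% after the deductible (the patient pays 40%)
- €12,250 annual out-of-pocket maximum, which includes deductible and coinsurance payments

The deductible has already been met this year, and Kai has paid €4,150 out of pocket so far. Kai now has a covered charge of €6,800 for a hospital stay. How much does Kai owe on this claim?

€2,720

The deductible is already satisfied, so the full bill goes to coinsurance.
Coinsurance: €6,800 × 40% = €2,720.
Year-to-date out-of-pocket becomes €4,150 + €2,720 = €6,870, still under the €12,250 maximum, so no cap applies.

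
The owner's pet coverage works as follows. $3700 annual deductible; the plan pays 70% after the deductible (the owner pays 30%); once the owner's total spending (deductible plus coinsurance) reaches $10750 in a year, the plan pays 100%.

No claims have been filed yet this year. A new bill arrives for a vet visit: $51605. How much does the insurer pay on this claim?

$40855

The full $3700 deductible is still open; $3700 of this bill applies to it.
The remaining $47905 (= $51605 − $3700) moves to coinsurance.
Coinsurance: $47905 × 30% = $14371.50.
That puts the owner's cost at $3700 + $14371.50 = $18071.50 before any cap.
That would bring total out-of-pocket to $18071.50, past the $10750 cap. The owner is capped at $10750 − $0 = $10750 on this claim.
The plan picks up $51605 − $10750 = $40855.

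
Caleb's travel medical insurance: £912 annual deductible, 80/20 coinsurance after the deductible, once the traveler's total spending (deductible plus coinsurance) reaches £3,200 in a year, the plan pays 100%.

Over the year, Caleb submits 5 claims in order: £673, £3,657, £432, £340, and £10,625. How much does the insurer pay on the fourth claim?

#1 (£673): entire amount goes to the deductible. Traveler pays £673; OOP now £673. Insurer: £673 − £673 = £0.
#2 (£3,657): £239 finishes the deductible; £3,418 goes to coinsurance; coinsurance £3,418 × 20% = £683.60. Traveler owes £922.60 (running OOP £1,595.60). Insurer: £3,657 − £922.60 = £2,734.40.
#3 (£432): 20% coinsurance on £432 = £86.40. Traveler pays £86.40; OOP now £1,682. Insurer: £432 − £86.40 = £345.60.
#4 (£340): deductible met; 20% of £340 = £68. Traveler pays £68; OOP now £1,750. Plan pays £340 − £68 = £272.

£272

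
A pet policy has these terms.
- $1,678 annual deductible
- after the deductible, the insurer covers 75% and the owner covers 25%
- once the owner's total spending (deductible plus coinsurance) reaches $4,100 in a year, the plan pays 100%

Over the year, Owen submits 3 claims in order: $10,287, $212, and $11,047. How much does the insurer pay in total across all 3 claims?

Claim 1 ($10,287): deductible takes $1,678, $8,609 remains; coinsurance $8,609 × 25% = $2,152.25. Owner pays $3,830.25; OOP now $3,830.25. Insurer: $10,287 − $3,830.25 = $6,456.75.
Claim 2 ($212): 25% coinsurance on $212 = $53. Cost to owner: $53. OOP to date $3,883.25. Plan pays $212 − $53 = $159.
Claim 3 ($11,047): deductible already satisfied, so owner's share is 25% × $11,047 = $2,761.75. Adding that to $3,883.25 gives $6,645, past the $4,100 cap; owner pays only $4,100 − $3,883.25 = $216.75. Plan pays $11,047 − $216.75 = $10,830.25.
Insurer total = bills − owner's total = $21,546 − $4,100 = $17,446.

$17,446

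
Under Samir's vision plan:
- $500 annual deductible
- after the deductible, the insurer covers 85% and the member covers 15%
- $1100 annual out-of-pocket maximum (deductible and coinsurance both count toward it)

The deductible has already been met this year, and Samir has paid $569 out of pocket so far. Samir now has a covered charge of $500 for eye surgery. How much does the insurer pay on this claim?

The deductible is already satisfied, so the full bill goes to coinsurance.
Coinsurance: $500 × 15% = $75.
Cumulative spending $569 + $75 = $644 stays under the $1100 maximum.
The insurer covers the remainder: $500 − $75 = $425.

$425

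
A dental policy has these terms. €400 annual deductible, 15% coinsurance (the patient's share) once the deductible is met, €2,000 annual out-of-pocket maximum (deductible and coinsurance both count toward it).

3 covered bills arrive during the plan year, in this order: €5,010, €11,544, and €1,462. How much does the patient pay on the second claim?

Bill 1, €5,010: deductible takes €400, €4,610 remains; patient's 15% is €691.50. Patient owes €1,091.50 (running OOP €1,091.50).
Bill 2, €11,544: deductible met; 15% of €11,544 = €1,731.60. OOP would hit €2,823.10 > €2,000, so the cap limits the patient to €2,000 − €1,091.50 = €908.50.

€908.50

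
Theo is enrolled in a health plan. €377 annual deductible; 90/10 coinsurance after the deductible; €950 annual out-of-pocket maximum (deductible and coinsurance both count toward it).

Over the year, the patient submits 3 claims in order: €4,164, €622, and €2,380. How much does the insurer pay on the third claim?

Claim 1 — €4,164: €377 to deductible, leaving €3,787; coinsurance €3,787 × 10% = €378.70. Patient owes €755.70 (running OOP €755.70). Plan pays €4,164 − €755.70 = €3,408.30.
Claim 2 — €622: deductible met; 10% of €622 = €62.20. Patient owes €62.20 (running OOP €817.90). Insurer: €622 − €62.20 = €559.80.
Claim 3 — €2,380: deductible already satisfied, so patient's share is 10% × €2,380 = €238. Adding that to €817.90 gives €1,055.90, past the €950 cap; patient pays only €950 − €817.90 = €132.10. Insurer: €2,380 − €132.10 = €2,247.90.

€2,247.90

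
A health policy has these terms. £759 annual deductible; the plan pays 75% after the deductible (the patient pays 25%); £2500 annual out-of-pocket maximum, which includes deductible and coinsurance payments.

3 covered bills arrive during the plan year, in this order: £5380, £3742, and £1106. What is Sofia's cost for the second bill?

Claim 1 — £5380: deductible takes £759, £4621 remains; patient's 25% is £1155.25. Cost to patient: £1914.25. OOP to date £1914.25.
Claim 2 — £3742: deductible met; 25% of £3742 = £935.50. That would push OOP to £2849.75, over the £2500 cap, so patient pays £2500 − £1914.25 = £585.75.

£585.75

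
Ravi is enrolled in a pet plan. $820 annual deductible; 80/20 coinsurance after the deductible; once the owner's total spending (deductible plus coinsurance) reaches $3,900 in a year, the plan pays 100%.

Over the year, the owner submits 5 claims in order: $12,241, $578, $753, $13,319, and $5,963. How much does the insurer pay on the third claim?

Bill 1, $12,241: $820 to deductible, leaving $11,421; coinsurance $11,421 × 20% = $2,284.20. Owner pays $3,104.20; OOP now $3,104.20. Insurer: $12,241 − $3,104.20 = $9,136.80.
Bill 2, $578: deductible already satisfied, so owner's share is 20% × $578 = $115.60. Owner owes $115.60 (running OOP $3,219.80). Plan pays $578 − $115.60 = $462.40.
Bill 3, $753: deductible met; 20% of $753 = $150.60. Owner owes $150.60 (running OOP $3,370.40). Plan pays $753 − $150.60 = $602.40.

$602.40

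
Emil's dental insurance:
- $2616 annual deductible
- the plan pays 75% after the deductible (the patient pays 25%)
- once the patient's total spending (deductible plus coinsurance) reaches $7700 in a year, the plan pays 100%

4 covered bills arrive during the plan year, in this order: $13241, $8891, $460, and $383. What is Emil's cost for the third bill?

$115

#1 ($13241): $2616 finishes the deductible; $10625 goes to coinsurance; coinsurance $10625 × 25% = $2656.25. Patient owes $5272.25 (running OOP $5272.25).
#2 ($8891): 25% coinsurance on $8891 = $2222.75. Patient pays $2222.75; OOP now $7495.
#3 ($460): deductible already satisfied, so patient's share is 25% × $460 = $115. Patient owes $115 (running OOP $7610).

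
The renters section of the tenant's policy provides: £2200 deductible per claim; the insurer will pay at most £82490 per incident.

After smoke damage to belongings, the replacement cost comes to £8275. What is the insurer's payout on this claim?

After the deductible, £8275 − £2200 = £6075 remains.
£6075 is within the £82490 limit, so the insurer pays £6075.

£6075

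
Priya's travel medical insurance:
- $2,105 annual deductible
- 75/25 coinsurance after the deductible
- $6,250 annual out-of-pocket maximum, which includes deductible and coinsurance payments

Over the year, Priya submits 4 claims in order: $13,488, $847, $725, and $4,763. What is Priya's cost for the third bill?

Claim 1 — $13,488: $2,105 to deductible, leaving $11,383; coinsurance $11,383 × 25% = $2,845.75. Cost to traveler: $4,950.75. OOP to date $4,950.75.
Claim 2 — $847: deductible already satisfied, so traveler's share is 25% × $847 = $211.75. Cost to traveler: $211.75. OOP to date $5,162.50.
Claim 3 — $725: deductible met; 25% of $725 = $181.25. Cost to traveler: $181.25. OOP to date $5,343.75.

$181.25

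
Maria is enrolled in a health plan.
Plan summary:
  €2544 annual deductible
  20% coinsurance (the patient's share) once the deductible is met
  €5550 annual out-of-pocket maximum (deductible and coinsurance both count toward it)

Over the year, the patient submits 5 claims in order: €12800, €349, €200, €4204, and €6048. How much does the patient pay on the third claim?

Bill 1, €12800: deductible takes €2544, €10256 remains; patient's 20% is €2051.20. Patient pays €4595.20; OOP now €4595.20.
Bill 2, €349: deductible met; 20% of €349 = €69.80. Patient pays €69.80; OOP now €4665.
Bill 3, €200: 20% coinsurance on €200 = €40. Patient pays €40; OOP now €4705.

€40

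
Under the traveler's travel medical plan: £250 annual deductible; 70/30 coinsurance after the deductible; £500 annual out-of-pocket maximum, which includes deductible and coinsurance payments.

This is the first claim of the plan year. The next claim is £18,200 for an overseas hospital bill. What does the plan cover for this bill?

£17,700

Deductible not yet touched, so the first £250 of the bill goes to the deductible.
The remaining £17,950 (= £18,200 − £250) moves to coinsurance.
30% of £17,950 = £5,385 falls to the traveler.
So the traveler owes £250 + £5,385 = £5,635 before any cap.
That would bring total out-of-pocket to £5,635, past the £500 cap. The traveler is capped at £500 − £0 = £500 on this claim.
Insurer pays the balance: £18,200 − £500 = £17,700.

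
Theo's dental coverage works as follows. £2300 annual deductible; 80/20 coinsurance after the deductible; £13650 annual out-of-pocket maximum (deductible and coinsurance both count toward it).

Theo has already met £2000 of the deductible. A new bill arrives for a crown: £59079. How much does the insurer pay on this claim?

£47429

£2000 of the £2300 deductible is already met, leaving £300.
That leaves £59079 − £300 = £58779 for coinsurance.
Patient's 20% share of £58779 is £11755.80.
That puts the patient's cost at £300 + £11755.80 = £12055.80 before any cap.
That would bring total out-of-pocket to £14055.80, past the £13650 cap. The patient is capped at £13650 − £2000 = £11650 on this claim.
The plan picks up £59079 − £11650 = £47429.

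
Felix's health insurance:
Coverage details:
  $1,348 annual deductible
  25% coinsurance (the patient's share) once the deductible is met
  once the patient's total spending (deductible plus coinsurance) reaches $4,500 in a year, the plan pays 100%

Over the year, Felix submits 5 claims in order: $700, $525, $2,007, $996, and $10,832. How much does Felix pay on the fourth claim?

Claim 1 — $700: entire amount goes to the deductible. Patient pays $700; OOP now $700.
Claim 2 — $525: all of it applies to the deductible. Patient owes $525 (running OOP $1,225).
Claim 3 — $2,007: $123 to deductible, leaving $1,884; coinsurance $1,884 × 25% = $471. Patient owes $594 (running OOP $1,819).
Claim 4 — $996: deductible already satisfied, so patient's share is 25% × $996 = $249. Patient pays $249; OOP now $2,068.

$249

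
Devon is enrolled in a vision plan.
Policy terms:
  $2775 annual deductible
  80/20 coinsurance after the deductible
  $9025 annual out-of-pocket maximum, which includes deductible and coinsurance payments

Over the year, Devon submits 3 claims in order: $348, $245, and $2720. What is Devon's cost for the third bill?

$2289.60

Claim 1 ($348): all of it applies to the deductible. Member pays $348; OOP now $348.
Claim 2 ($245): fully absorbed by the deductible. Member owes $245 (running OOP $593).
Claim 3 ($2720): deductible takes $2182, $538 remains; member's 20% is $107.60. Member pays $2289.60; OOP now $2882.60.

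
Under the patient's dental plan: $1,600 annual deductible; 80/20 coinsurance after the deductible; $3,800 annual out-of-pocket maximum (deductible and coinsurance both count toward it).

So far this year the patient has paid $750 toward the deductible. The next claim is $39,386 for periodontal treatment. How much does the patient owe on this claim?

$3,050

$750 of the $1,600 deductible is already met, leaving $850.
That leaves $39,386 − $850 = $38,536 for coinsurance.
Patient's 20% share of $38,536 is $7,707.20.
So the patient owes $850 + $7,707.20 = $8,557.20 before any cap.
Adding $8,557.20 to the $750 already spent would give $9,307.20, which exceeds the $3,800 cap; the patient pays just $3,800 − $750 = $3,050.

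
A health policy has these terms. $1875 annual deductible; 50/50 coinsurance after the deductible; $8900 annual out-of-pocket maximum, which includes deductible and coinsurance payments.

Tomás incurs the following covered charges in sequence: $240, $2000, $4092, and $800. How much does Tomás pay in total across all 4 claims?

Claim 1 ($240): all of it applies to the deductible. Cost to patient: $240. OOP to date $240.
Claim 2 ($2000): $1635 finishes the deductible; $365 goes to coinsurance; patient's 50% is $182.50. Patient owes $1817.50 (running OOP $2057.50).
Claim 3 ($4092): 50% coinsurance on $4092 = $2046. Patient pays $2046; OOP now $4103.50.
Claim 4 ($800): deductible met; 50% of $800 = $400. Cost to patient: $400. OOP to date $4503.50.
Summing the patient's payments: $240 + $1817.50 + $2046 + $400 = $4503.50.

$4503.50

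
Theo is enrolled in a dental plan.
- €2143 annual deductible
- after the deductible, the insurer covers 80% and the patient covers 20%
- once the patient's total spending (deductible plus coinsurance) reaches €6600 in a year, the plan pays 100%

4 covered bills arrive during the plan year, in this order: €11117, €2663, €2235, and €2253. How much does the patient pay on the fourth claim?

€450.60

Claim 1 — €11117: €2143 finishes the deductible; €8974 goes to coinsurance; 20% of €8974 = €1794.80. Patient pays €3937.80; OOP now €3937.80.
Claim 2 — €2663: 20% coinsurance on €2663 = €532.60. Patient owes €532.60 (running OOP €4470.40).
Claim 3 — €2235: 20% coinsurance on €2235 = €447. Patient owes €447 (running OOP €4917.40).
Claim 4 — €2253: deductible met; 20% of €2253 = €450.60. Patient owes €450.60 (running OOP €5368).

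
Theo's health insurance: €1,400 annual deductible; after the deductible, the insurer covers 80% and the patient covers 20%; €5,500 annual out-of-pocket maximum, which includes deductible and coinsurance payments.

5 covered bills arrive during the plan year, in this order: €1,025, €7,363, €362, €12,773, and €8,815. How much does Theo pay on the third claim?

Claim 1 (€1,025): all of it applies to the deductible. Patient pays €1,025; OOP now €1,025.
Claim 2 (€7,363): €375 to deductible, leaving €6,988; 20% of €6,988 = €1,397.60. Patient pays €1,772.60; OOP now €2,797.60.
Claim 3 (€362): deductible already satisfied, so patient's share is 20% × €362 = €72.40. Patient pays €72.40; OOP now €2,870.

€72.40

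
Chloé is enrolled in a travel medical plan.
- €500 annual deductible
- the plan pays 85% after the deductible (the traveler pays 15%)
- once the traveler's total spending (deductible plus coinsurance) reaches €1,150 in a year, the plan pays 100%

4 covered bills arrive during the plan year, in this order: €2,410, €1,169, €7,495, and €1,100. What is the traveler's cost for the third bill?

Claim 1 (€2,410): deductible takes €500, €1,910 remains; traveler's 15% is €286.50. Traveler owes €786.50 (running OOP €786.50).
Claim 2 (€1,169): deductible already satisfied, so traveler's share is 15% × €1,169 = €175.35. Traveler pays €175.35; OOP now €961.85.
Claim 3 (€7,495): deductible met; 15% of €7,495 = €1,124.25. That would push OOP to €2,086.10, over the €1,150 cap, so traveler pays €1,150 − €961.85 = €188.15.

€188.15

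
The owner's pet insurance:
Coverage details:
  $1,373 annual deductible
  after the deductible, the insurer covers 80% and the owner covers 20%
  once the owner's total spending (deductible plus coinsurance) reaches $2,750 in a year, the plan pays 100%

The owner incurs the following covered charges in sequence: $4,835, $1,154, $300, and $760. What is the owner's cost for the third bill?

Bill 1, $4,835: deductible takes $1,373, $3,462 remains; coinsurance $3,462 × 20% = $692.40. Owner pays $2,065.40; OOP now $2,065.40.
Bill 2, $1,154: 20% coinsurance on $1,154 = $230.80. Cost to owner: $230.80. OOP to date $2,296.20.
Bill 3, $300: deductible already satisfied, so owner's share is 20% × $300 = $60. Cost to owner: $60. OOP to date $2,356.20.

$60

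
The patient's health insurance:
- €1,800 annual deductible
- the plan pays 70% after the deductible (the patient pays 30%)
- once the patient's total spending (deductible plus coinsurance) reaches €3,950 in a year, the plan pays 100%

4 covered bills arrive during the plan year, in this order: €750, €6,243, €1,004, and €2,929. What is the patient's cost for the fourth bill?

#1 (€750): all of it applies to the deductible. Patient pays €750; OOP now €750.
#2 (€6,243): €1,050 to deductible, leaving €5,193; coinsurance €5,193 × 30% = €1,557.90. Cost to patient: €2,607.90. OOP to date €3,357.90.
#3 (€1,004): deductible already satisfied, so patient's share is 30% × €1,004 = €301.20. Patient owes €301.20 (running OOP €3,659.10).
#4 (€2,929): deductible already satisfied, so patient's share is 30% × €2,929 = €878.70. That would push OOP to €4,537.80, over the €3,950 cap, so patient pays €3,950 − €3,659.10 = €290.90.

€290.90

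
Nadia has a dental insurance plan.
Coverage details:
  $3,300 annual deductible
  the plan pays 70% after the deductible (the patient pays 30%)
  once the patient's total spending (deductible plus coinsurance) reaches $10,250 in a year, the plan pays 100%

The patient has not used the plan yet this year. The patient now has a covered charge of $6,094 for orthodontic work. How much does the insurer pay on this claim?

The full $3,300 deductible is still open; $3,300 of this bill applies to it.
The remaining $2,794 (= $6,094 − $3,300) moves to coinsurance.
Coinsurance: $2,794 × 30% = $838.20.
So the patient owes $3,300 + $838.20 = $4,138.20 before any cap.
Total out-of-pocket so far would be $0 + $4,138.20 = $4,138.20, below the $10,250 cap — no reduction.
The plan picks up $6,094 − $4,138.20 = $1,955.80.

$1,955.80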